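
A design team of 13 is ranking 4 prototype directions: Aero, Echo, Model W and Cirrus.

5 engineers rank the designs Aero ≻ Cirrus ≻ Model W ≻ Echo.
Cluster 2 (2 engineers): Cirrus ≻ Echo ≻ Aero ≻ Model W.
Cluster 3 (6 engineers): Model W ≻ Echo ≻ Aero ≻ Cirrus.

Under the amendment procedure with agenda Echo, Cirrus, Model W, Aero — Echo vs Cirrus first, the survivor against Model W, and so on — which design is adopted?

Aero

Round 1: Echo vs Cirrus — 6–7, Cirrus advances.
Round 2: Cirrus vs Model W — 7–6, Cirrus advances.
Round 3: Cirrus vs Aero — 2–11, Aero advances.
The agenda winner is Aero.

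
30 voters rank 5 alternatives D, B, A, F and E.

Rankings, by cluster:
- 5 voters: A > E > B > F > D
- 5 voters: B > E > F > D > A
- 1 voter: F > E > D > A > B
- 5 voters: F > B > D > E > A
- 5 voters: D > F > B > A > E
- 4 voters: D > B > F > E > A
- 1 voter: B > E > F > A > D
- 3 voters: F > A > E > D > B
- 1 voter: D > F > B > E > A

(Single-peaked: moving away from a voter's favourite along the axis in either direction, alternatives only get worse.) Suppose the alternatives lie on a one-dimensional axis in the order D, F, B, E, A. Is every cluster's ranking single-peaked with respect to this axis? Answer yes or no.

Axis positions: D=1, F=2, B=3, E=4, A=5.
Cluster 1 (peak A at position 5): ranking walks positions 5-4-3-2-1, expanding outward from the peak — single-peaked.
Cluster 2 (peak B at position 3): ranking walks positions 3-4-2-1-5, expanding outward from the peak — single-peaked.
Cluster 3: ranking walks positions 2-4-1-5-3; E is ranked above B even though B lies between E and the peak F on the axis — preferences dip and rise again. Not single-peaked.
Cluster 4 (peak F at position 2): ranking walks positions 2-3-1-4-5, expanding outward from the peak — single-peaked.
Cluster 5: ranking walks positions 1-2-3-5-4; A is ranked above E even though E lies between A and the peak D on the axis — preferences dip and rise again. Not single-peaked.
Cluster 6: ranking walks positions 1-3-2-4-5; B is ranked above F even though F lies between B and the peak D on the axis — preferences dip and rise again. Not single-peaked.
Cluster 7 (peak B at position 3): ranking walks positions 3-4-2-5-1, expanding outward from the peak — single-peaked.
Cluster 8: ranking walks positions 2-5-4-1-3; A is ranked above B even though B lies between A and the peak F on the axis — preferences dip and rise again. Not single-peaked.
Cluster 9 (peak D at position 1): ranking walks positions 1-2-3-4-5, expanding outward from the peak — single-peaked.
Cluster 3 violates single-peakedness, so the profile is not single-peaked on this axis.

no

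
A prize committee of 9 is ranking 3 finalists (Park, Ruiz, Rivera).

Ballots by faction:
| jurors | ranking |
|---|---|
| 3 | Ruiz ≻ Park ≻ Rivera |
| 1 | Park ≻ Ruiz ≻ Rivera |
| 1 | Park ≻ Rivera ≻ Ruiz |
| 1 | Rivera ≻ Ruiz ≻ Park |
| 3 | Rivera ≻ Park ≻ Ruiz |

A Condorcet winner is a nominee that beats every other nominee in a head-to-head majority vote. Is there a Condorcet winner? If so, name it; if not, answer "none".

Park

Head-to-head results (9 jurors):
Park vs Ruiz: 1+1+3 = 5 for Park, 4 for Ruiz — Park by 5–4.
Park vs Rivera: Park, 5–4.
Ruiz vs Rivera: Rivera, 5–4.
Only Park has no losses; Park is the Condorcet winner.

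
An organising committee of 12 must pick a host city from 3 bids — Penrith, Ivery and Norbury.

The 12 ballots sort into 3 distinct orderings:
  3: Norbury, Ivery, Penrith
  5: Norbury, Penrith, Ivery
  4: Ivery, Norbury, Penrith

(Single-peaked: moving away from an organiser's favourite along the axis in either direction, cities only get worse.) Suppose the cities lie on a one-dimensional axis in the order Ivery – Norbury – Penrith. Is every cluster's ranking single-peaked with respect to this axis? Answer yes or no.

yes

Axis positions: Ivery=1, Norbury=2, Penrith=3.
Cluster 1 (peak Norbury at position 2): ranking walks positions 2-1-3, expanding outward from the peak — single-peaked.
Cluster 2 (peak Norbury at position 2): ranking walks positions 2-3-1, expanding outward from the peak — single-peaked.
Cluster 3 (peak Ivery at position 1): ranking walks positions 1-2-3, expanding outward from the peak — single-peaked.
Every ranking is single-peaked on this axis.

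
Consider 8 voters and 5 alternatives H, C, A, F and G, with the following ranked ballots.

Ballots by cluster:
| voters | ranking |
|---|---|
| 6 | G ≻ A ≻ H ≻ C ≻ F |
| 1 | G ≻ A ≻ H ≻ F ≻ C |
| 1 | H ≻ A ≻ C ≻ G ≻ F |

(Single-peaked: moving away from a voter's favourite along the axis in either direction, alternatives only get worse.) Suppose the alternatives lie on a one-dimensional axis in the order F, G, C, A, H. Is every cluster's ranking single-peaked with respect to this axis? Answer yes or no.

no

Axis positions: F=1, G=2, C=3, A=4, H=5.
Cluster 1: ranking walks positions 2-4-5-3-1; A is ranked above C even though C lies between A and the peak G on the axis — preferences dip and rise again. Not single-peaked.
Cluster 2: ranking walks positions 2-4-5-1-3; A is ranked above C even though C lies between A and the peak G on the axis — preferences dip and rise again. Not single-peaked.
Cluster 3 (peak H at position 5): ranking walks positions 5-4-3-2-1, expanding outward from the peak — single-peaked.
Cluster 1 violates single-peakedness, so the profile is not single-peaked on this axis.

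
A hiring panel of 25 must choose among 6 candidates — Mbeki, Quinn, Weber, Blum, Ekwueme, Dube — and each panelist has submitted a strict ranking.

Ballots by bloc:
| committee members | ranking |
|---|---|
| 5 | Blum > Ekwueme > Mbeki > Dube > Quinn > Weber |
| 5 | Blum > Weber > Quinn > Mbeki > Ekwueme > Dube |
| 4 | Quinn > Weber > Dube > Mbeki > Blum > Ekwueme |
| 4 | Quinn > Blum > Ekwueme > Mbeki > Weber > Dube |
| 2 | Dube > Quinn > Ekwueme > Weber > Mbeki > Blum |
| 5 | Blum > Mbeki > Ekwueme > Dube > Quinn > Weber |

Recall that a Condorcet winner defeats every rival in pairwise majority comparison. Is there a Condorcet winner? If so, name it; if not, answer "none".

Blum

Pairwise majorities:
Mbeki vs Quinn: Mbeki is ranked higher on 5+5 = 10 ballots, Quinn on 15. Quinn wins 15–10.
Mbeki vs Weber: Mbeki, 14–11.
Mbeki vs Blum: Mbeki is ranked higher on 4+2 = 6 ballots, Blum on 19. Blum wins 19–6.
Mbeki vs Ekwueme: Mbeki, 14–11.
Mbeki vs Dube: 5+5+4+5 = 19 for Mbeki, 6 for Dube — Mbeki by 19–6.
Quinn vs Weber: Quinn preferred on 5+4+4+2+5 = 20 ballots; Quinn wins 20–5.
Quinn vs Blum: Blum wins 15–10.
Quinn vs Ekwueme: 15 to 10, Quinn.
Quinn vs Dube: Quinn, 13–12.
Weber vs Blum: Blum wins 19–6.
Weber vs Ekwueme: Weber preferred on 5+4 = 9 ballots; Ekwueme wins 16–9.
Weber vs Dube: Weber, 13–12.
Blum vs Ekwueme: Blum, 23–2.
Blum vs Dube: Blum, 19–6.
Ekwueme vs Dube: Ekwueme wins 19–6.
Blum wins every pairwise contest, so Blum is the Condorcet winner.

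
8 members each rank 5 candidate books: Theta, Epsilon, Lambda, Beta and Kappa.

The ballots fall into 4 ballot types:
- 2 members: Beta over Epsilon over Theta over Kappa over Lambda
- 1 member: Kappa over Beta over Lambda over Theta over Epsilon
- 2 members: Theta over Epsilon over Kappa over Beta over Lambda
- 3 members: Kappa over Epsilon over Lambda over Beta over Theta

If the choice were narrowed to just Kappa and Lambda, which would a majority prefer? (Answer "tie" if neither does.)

Ballots ranking Kappa above Lambda: 2 + 1 + 2 + 3 = 8.
Ballots ranking Lambda above Kappa: 8 − 8 = 0.
Kappa wins the head-to-head 8–0.

Kappa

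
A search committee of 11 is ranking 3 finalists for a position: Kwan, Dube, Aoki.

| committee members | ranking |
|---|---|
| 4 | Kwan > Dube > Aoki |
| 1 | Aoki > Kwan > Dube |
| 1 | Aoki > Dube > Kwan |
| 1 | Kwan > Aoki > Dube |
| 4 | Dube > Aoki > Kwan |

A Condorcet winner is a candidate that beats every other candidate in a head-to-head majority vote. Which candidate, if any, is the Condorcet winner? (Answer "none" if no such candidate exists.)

none

Head-to-head results (11 committee members):
Kwan vs Dube: Kwan preferred on 4+1+1 = 6 ballots; Kwan wins 6–5.
Kwan vs Aoki: Kwan preferred on 4+1 = 5 ballots; Aoki wins 6–5.
Dube vs Aoki: 4+4 = 8 for Dube, 3 for Aoki — Dube by 8–3.
Each candidate drops at least one matchup (Kwan loses to Aoki; Dube loses to Kwan; Aoki loses to Dube); the cycle Kwan → Dube → Aoki → Kwan rules out a Condorcet winner.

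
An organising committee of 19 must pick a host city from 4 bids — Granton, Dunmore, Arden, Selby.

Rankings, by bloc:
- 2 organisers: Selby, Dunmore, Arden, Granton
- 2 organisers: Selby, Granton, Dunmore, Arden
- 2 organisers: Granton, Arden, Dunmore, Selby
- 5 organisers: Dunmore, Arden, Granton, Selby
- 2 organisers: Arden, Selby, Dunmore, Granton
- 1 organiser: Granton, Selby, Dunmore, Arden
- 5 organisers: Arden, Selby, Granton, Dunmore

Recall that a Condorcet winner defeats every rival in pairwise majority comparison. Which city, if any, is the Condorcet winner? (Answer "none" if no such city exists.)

Head-to-head results (19 organisers):
Granton vs Dunmore: 2+2+1+5 = 10 for Granton, 9 for Dunmore — Granton by 10–9.
Granton vs Arden: Granton is ranked higher on 2+2+1 = 5 ballots, Arden on 14. Arden wins 14–5.
Granton vs Selby: Granton is ranked higher on 2+5+1 = 8 ballots, Selby on 11. Selby wins 11–8.
Dunmore vs Arden: 10 to 9, Dunmore.
Dunmore vs Selby: Dunmore is ranked higher on 2+5 = 7 ballots, Selby on 12. Selby wins 12–7.
Arden vs Selby: 14 to 5, Arden.
No city is unbeaten: Granton loses to Arden; Dunmore loses to Granton; Arden loses to Dunmore; Selby loses to Arden. In particular Granton beats Dunmore beats Arden beats Granton is a majority cycle — no Condorcet winner exists.

none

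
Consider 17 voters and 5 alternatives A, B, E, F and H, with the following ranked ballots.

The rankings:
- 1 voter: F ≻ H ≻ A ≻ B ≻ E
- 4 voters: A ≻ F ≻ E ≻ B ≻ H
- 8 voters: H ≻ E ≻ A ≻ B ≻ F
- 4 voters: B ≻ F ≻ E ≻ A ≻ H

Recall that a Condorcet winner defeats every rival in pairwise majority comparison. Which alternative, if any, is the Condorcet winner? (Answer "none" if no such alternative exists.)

Check each pair by majority over 17 ballots:
A vs B: 13 to 4, A.
A vs E: 1+4 = 5 for A, 12 for E — E by 12–5.
A vs F: A is ranked higher on 4+8 = 12 ballots, F on 5. A wins 12–5.
A vs H: 4+4 = 8 for A, 9 for H — H by 9–8.
B vs E: B is ranked higher on 1+4 = 5 ballots, E on 12. E wins 12–5.
B vs F: 12 to 5, B.
B vs H: B is ranked higher on 4+4 = 8 ballots, H on 9. H wins 9–8.
E vs F: 8 for E, 9 for F — F by 9–8.
E vs H: 4+4 = 8 for E, 9 for H — H by 9–8.
F vs H: 1+4+4 = 9 for F, 8 for H — F by 9–8.
Every alternative loses at least once (A loses to E; B loses to A; E loses to F; F loses to A; H loses to F). The majority relation contains the cycle A beats F beats E beats A, so there is no Condorcet winner.

none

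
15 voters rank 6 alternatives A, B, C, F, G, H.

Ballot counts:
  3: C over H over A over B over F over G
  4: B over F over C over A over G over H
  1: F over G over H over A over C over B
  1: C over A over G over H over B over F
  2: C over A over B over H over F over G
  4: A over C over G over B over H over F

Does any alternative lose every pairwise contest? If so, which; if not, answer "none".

Pairwise majorities:
A vs B: A, 11–4.
A vs C: 5 to 10, C.
A vs F: 10 to 5, A.
A–G: A 14–1.
A vs H: A is ranked higher on 4+1+2+4 = 11 ballots, H on 4. A wins 11–4.
B vs C: 4 for B, 11 for C — C by 11–4.
B vs F: B, 14–1.
B vs G: 9 to 6, B.
B vs H: B is ranked higher on 4+2+4 = 10 ballots, H on 5. B wins 10–5.
C vs F: C wins 10–5.
C vs G: C, 14–1.
C vs H: C, 14–1.
F vs G: F wins 10–5.
F vs H: 5 to 10, H.
G vs H: G preferred on 4+1+1+4 = 10 ballots; G wins 10–5.
No alternative is winless: A beats B; B beats F; C beats A; F beats G; G beats H; H beats F. There is no Condorcet loser.

none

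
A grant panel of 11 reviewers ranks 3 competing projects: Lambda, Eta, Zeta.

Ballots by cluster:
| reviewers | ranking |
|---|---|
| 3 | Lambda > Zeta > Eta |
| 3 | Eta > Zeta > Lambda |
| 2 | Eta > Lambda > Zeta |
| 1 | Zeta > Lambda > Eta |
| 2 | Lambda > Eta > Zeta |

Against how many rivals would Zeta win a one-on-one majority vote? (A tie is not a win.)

Zeta against each rival (11 reviewers):
Zeta–Lambda: Lambda 7–4.
Zeta–Eta: Eta 7–4.
Zeta beats no one; loses to Lambda, Eta — 0 pairwise wins.

0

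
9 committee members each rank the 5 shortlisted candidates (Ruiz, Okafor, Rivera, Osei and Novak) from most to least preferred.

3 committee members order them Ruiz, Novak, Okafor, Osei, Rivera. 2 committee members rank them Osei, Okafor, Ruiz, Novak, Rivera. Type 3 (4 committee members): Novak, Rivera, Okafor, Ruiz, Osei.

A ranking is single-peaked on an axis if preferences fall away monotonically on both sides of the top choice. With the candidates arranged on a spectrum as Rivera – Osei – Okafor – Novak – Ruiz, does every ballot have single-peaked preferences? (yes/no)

no

Axis positions: Rivera=1, Osei=2, Okafor=3, Novak=4, Ruiz=5.
Type 1 (peak Ruiz at position 5): ranking walks positions 5-4-3-2-1, expanding outward from the peak — single-peaked.
Type 2: ranking walks positions 2-3-5-4-1; Ruiz is ranked above Novak even though Novak lies between Ruiz and the peak Osei on the axis — preferences dip and rise again. Not single-peaked.
Type 3: ranking walks positions 4-1-3-5-2; Rivera is ranked above Okafor even though Okafor lies between Rivera and the peak Novak on the axis — preferences dip and rise again. Not single-peaked.
Type 2 violates single-peakedness, so the profile is not single-peaked on this axis.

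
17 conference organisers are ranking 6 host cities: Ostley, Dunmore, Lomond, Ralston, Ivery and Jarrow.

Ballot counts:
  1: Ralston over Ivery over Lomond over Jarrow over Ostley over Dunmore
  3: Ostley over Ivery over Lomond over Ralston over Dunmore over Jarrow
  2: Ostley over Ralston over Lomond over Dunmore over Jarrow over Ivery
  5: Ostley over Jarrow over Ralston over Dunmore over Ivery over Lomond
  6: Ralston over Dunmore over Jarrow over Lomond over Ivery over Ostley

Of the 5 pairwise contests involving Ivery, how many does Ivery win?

1

Ivery against each rival (17 organisers):
Ivery vs Ostley: Ostley wins 10–7.
Ivery–Dunmore: Dunmore 13–4.
Ivery vs Lomond: Ivery wins 9–8.
Ivery vs Ralston: 3 to 14, Ralston.
Ivery vs Jarrow: Ivery preferred on 1+3 = 4 ballots; Jarrow wins 13–4.
Ivery beats Lomond; loses to Ostley, Dunmore, Ralston, Jarrow — 1 pairwise win.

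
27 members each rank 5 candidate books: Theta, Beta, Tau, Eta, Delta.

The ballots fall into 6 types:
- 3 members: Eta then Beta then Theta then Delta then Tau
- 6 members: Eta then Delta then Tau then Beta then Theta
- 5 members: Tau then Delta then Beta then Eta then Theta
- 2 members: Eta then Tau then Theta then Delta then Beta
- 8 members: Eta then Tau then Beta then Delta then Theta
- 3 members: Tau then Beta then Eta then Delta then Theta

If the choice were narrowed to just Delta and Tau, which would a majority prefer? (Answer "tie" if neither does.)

Tau

Ballots ranking Delta above Tau: 3 + 6 = 9.
Ballots ranking Tau above Delta: 27 − 9 = 18.
Tau wins the head-to-head 18–9.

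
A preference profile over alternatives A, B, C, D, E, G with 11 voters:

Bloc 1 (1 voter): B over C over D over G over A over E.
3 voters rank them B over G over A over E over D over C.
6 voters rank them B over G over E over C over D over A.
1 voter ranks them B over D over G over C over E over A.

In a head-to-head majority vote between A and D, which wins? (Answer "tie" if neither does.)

D

Ballots ranking A above D: 3.
Ballots ranking D above A: 11 − 3 = 8.
D wins the head-to-head 8–3.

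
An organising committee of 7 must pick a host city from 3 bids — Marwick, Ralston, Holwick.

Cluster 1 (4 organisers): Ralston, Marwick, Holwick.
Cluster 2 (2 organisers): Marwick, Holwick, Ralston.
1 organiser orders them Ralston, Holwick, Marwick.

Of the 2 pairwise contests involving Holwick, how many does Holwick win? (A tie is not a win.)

Holwick against each rival (7 organisers):
Holwick vs Marwick: 1 for Holwick, 6 for Marwick — Marwick by 6–1.
Holwick vs Ralston: 2 to 5, Ralston.
Holwick beats no one; loses to Marwick, Ralston — 0 pairwise wins.

0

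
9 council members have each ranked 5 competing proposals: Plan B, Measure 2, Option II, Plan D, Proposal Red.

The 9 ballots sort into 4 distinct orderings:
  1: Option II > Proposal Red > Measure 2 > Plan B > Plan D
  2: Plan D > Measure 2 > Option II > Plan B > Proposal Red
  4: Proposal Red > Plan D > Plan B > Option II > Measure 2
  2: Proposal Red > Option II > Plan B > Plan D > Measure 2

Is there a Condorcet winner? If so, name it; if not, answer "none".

Proposal Red

Head-to-head results (9 council members):
Plan B vs Measure 2: Plan B preferred on 4+2 = 6 ballots; Plan B wins 6–3.
Plan B vs Option II: 4 to 5, Option II.
Plan B–Plan D: Plan D 6–3.
Plan B vs Proposal Red: Plan B is ranked higher on 2 ballots, Proposal Red on 7. Proposal Red wins 7–2.
Measure 2 vs Option II: 2 to 7, Option II.
Measure 2 vs Plan D: 1 for Measure 2, 8 for Plan D — Plan D by 8–1.
Measure 2 vs Proposal Red: Proposal Red wins 7–2.
Option II vs Plan D: Option II preferred on 1+2 = 3 ballots; Plan D wins 6–3.
Option II vs Proposal Red: Proposal Red, 6–3.
Plan D vs Proposal Red: 2 to 7, Proposal Red.
Proposal Red wins every pairwise contest, so Proposal Red is the Condorcet winner.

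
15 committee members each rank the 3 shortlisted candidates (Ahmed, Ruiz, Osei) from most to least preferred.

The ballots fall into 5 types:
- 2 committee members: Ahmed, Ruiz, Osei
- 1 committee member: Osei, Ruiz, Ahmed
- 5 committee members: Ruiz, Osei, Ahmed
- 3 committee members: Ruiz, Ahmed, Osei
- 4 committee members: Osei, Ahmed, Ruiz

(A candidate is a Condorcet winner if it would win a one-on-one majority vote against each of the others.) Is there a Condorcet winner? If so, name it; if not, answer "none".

Pairwise majorities:
Ahmed vs Ruiz: Ruiz, 9–6.
Ahmed–Osei: Osei 10–5.
Ruiz–Osei: Ruiz 10–5.
Only Ruiz has no losses; Ruiz is the Condorcet winner.

Ruiz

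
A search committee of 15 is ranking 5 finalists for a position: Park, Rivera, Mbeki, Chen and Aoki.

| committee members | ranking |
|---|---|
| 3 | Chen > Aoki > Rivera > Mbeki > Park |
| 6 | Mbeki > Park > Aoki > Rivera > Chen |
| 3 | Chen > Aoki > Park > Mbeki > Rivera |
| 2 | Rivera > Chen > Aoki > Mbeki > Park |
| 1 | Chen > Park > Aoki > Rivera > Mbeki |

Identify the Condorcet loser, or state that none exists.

none

Pairwise majorities:
Park vs Rivera: 6+3+1 = 10 for Park, 5 for Rivera — Park by 10–5.
Park vs Mbeki: Mbeki wins 11–4.
Park–Chen: Chen 9–6.
Park vs Aoki: Aoki wins 8–7.
Rivera–Mbeki: Mbeki 9–6.
Rivera vs Chen: Rivera is ranked higher on 6+2 = 8 ballots, Chen on 7. Rivera wins 8–7.
Rivera vs Aoki: Rivera preferred on 2 ballots; Aoki wins 13–2.
Mbeki vs Chen: Chen, 9–6.
Mbeki vs Aoki: Aoki, 9–6.
Chen–Aoki: Chen 9–6.
No candidate is winless: Park beats Rivera; Rivera beats Chen; Mbeki beats Park; Chen beats Park; Aoki beats Park. There is no Condorcet loser.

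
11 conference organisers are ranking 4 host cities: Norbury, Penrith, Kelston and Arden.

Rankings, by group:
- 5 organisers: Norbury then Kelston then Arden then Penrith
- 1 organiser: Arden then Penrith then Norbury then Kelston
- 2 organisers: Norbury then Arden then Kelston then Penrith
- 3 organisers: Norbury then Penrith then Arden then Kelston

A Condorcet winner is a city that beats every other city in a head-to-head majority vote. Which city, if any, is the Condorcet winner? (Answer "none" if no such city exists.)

Norbury

Pairwise majorities:
Norbury–Penrith: Norbury 10–1.
Norbury vs Kelston: Norbury wins 11–0.
Norbury–Arden: Norbury 10–1.
Penrith vs Kelston: Kelston wins 7–4.
Penrith vs Arden: Arden, 8–3.
Kelston–Arden: Arden 6–5.
Only Norbury has no losses; Norbury is the Condorcet winner.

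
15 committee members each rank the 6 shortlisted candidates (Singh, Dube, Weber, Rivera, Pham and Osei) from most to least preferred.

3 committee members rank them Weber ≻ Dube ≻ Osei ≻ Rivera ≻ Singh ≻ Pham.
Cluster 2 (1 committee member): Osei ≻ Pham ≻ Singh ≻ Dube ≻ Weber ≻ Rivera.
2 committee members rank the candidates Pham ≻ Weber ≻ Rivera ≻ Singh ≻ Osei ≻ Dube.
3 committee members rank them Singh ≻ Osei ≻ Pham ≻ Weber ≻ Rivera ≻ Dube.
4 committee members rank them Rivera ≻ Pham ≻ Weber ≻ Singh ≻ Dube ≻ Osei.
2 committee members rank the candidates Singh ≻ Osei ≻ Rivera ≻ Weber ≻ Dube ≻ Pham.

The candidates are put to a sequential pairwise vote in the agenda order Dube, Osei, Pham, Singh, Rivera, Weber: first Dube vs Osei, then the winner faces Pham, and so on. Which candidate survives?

Weber

Round 1: Dube vs Osei — 7–8, Osei advances.
Round 2: Osei vs Pham — 9–6, Osei advances.
Round 3: Osei vs Singh — 4–11, Singh advances.
Round 4: Singh vs Rivera — 6–9, Rivera advances.
Round 5: Rivera vs Weber — 6–9, Weber advances.
Weber survives the agenda.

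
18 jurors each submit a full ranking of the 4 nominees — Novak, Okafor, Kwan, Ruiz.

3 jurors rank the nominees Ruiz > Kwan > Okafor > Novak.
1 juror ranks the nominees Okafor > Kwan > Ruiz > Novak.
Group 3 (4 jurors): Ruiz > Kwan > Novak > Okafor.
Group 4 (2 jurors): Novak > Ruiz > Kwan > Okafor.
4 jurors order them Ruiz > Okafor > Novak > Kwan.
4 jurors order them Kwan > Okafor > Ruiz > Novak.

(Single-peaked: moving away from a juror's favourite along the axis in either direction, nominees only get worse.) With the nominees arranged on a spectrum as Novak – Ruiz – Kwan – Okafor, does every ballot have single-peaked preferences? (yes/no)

no

Axis positions: Novak=1, Ruiz=2, Kwan=3, Okafor=4.
Group 1 (peak Ruiz at position 2): ranking walks positions 2-3-4-1, expanding outward from the peak — single-peaked.
Group 2 (peak Okafor at position 4): ranking walks positions 4-3-2-1, expanding outward from the peak — single-peaked.
Group 3 (peak Ruiz at position 2): ranking walks positions 2-3-1-4, expanding outward from the peak — single-peaked.
Group 4 (peak Novak at position 1): ranking walks positions 1-2-3-4, expanding outward from the peak — single-peaked.
Group 5: ranking walks positions 2-4-1-3; Okafor is ranked above Kwan even though Kwan lies between Okafor and the peak Ruiz on the axis — preferences dip and rise again. Not single-peaked.
Group 6 (peak Kwan at position 3): ranking walks positions 3-4-2-1, expanding outward from the peak — single-peaked.
Group 5 violates single-peakedness, so the profile is not single-peaked on this axis.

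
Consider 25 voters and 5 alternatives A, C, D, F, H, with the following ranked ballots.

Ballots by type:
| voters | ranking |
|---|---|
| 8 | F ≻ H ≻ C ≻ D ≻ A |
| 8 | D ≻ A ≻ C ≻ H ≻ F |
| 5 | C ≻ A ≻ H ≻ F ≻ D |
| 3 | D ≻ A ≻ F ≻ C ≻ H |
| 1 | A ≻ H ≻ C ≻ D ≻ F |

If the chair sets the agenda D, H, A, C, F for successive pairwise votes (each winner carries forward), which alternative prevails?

C

Round 1: D vs H — 11–14, H advances.
Round 2: H vs A — 8–17, A advances.
Round 3: A vs C — 12–13, C advances.
Round 4: C vs F — 14–11, C advances.
C survives the agenda.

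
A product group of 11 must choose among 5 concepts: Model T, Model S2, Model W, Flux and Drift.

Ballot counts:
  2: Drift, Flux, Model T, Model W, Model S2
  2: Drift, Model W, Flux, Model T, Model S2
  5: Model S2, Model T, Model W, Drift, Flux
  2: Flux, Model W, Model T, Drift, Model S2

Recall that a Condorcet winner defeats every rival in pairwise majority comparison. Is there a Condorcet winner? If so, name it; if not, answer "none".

none

Pairwise majorities:
Model T vs Model S2: Model T preferred on 2+2+2 = 6 ballots; Model T wins 6–5.
Model T vs Model W: Model T preferred on 2+5 = 7 ballots; Model T wins 7–4.
Model T vs Flux: Model T preferred on 5 ballots; Flux wins 6–5.
Model T vs Drift: Model T is ranked higher on 5+2 = 7 ballots, Drift on 4. Model T wins 7–4.
Model S2 vs Model W: Model S2 preferred on 5 ballots; Model W wins 6–5.
Model S2 vs Flux: 5 for Model S2, 6 for Flux — Flux by 6–5.
Model S2 vs Drift: Model S2 is ranked higher on 5 ballots, Drift on 6. Drift wins 6–5.
Model W vs Flux: Model W is ranked higher on 2+5 = 7 ballots, Flux on 4. Model W wins 7–4.
Model W vs Drift: 7 to 4, Model W.
Flux vs Drift: Flux is ranked higher on 2 ballots, Drift on 9. Drift wins 9–2.
No design is unbeaten: Model T loses to Flux; Model S2 loses to Model T; Model W loses to Model T; Flux loses to Model W; Drift loses to Model T. In particular Model T beats Model W beats Flux beats Model T is a majority cycle — no Condorcet winner exists.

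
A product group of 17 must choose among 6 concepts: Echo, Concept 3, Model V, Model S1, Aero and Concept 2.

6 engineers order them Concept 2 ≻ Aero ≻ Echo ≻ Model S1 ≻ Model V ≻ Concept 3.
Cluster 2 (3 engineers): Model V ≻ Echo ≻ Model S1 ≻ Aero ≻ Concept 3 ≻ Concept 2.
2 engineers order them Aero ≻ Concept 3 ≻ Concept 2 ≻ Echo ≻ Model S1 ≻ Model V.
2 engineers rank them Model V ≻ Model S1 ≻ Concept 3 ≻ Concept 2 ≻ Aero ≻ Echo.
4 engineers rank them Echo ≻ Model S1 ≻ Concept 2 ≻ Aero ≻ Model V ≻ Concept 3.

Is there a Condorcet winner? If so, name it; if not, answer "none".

Pairwise majorities:
Echo vs Concept 3: Echo is ranked higher on 6+3+4 = 13 ballots, Concept 3 on 4. Echo wins 13–4.
Echo vs Model V: 12 to 5, Echo.
Echo vs Model S1: Echo is ranked higher on 6+3+2+4 = 15 ballots, Model S1 on 2. Echo wins 15–2.
Echo vs Aero: 7 to 10, Aero.
Echo vs Concept 2: Concept 2 wins 10–7.
Concept 3 vs Model V: Model V, 15–2.
Concept 3–Model S1: Model S1 15–2.
Concept 3 vs Aero: Aero wins 15–2.
Concept 3 vs Concept 2: Concept 2, 10–7.
Model V vs Model S1: Model V is ranked higher on 3+2 = 5 ballots, Model S1 on 12. Model S1 wins 12–5.
Model V vs Aero: Aero wins 12–5.
Model V vs Concept 2: 5 to 12, Concept 2.
Model S1 vs Aero: Model S1 is ranked higher on 3+2+4 = 9 ballots, Aero on 8. Model S1 wins 9–8.
Model S1 vs Concept 2: Model S1 wins 9–8.
Aero vs Concept 2: Aero preferred on 3+2 = 5 ballots; Concept 2 wins 12–5.
Each design drops at least one matchup (Echo loses to Aero; Concept 3 loses to Echo; Model V loses to Echo; Model S1 loses to Echo; Aero loses to Model S1; Concept 2 loses to Model S1); the cycle Echo → Model S1 → Aero → Echo rules out a Condorcet winner.

none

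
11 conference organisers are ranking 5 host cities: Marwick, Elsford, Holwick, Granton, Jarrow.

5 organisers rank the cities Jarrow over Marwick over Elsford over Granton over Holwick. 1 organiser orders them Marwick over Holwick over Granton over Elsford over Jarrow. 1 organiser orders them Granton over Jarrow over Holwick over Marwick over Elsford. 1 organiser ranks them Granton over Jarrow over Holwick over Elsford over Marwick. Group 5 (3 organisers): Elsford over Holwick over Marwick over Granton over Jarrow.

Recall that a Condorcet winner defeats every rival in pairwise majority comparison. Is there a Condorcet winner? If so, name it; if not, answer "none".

Pairwise majorities:
Marwick–Elsford: Marwick 7–4.
Marwick vs Holwick: Marwick wins 6–5.
Marwick–Granton: Marwick 9–2.
Marwick vs Jarrow: Jarrow, 7–4.
Elsford vs Holwick: Elsford wins 8–3.
Elsford–Granton: Elsford 8–3.
Elsford–Jarrow: Jarrow 7–4.
Holwick vs Granton: Granton wins 7–4.
Holwick vs Jarrow: Jarrow wins 7–4.
Granton vs Jarrow: Granton wins 6–5.
No city is unbeaten: Marwick loses to Jarrow; Elsford loses to Marwick; Holwick loses to Marwick; Granton loses to Marwick; Jarrow loses to Granton. In particular Marwick beats Granton beats Jarrow beats Marwick is a majority cycle — no Condorcet winner exists.

none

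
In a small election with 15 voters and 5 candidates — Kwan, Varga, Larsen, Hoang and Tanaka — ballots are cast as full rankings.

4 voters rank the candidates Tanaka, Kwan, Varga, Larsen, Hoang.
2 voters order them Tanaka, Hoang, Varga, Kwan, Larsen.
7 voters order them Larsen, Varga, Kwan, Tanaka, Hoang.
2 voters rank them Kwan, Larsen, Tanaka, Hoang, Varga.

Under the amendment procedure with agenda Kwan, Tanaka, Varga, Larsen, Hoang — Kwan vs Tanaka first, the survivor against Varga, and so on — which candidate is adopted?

Larsen

Round 1: Kwan vs Tanaka — 9–6, Kwan advances.
Round 2: Kwan vs Varga — 6–9, Varga advances.
Round 3: Varga vs Larsen — 6–9, Larsen advances.
Round 4: Larsen vs Hoang — 13–2, Larsen advances.
The agenda winner is Larsen.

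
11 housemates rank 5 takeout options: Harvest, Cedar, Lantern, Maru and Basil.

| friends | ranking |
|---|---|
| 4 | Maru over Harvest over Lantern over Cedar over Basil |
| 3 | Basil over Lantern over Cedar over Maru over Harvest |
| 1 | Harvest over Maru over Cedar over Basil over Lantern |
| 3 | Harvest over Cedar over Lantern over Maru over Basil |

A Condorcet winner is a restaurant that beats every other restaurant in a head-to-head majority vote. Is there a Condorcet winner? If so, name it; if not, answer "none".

Check each pair by majority over 11 ballots:
Harvest vs Cedar: 4+1+3 = 8 for Harvest, 3 for Cedar — Harvest by 8–3.
Harvest vs Lantern: 4+1+3 = 8 for Harvest, 3 for Lantern — Harvest by 8–3.
Harvest vs Maru: 1+3 = 4 for Harvest, 7 for Maru — Maru by 7–4.
Harvest vs Basil: Harvest preferred on 4+1+3 = 8 ballots; Harvest wins 8–3.
Cedar vs Lantern: Cedar preferred on 1+3 = 4 ballots; Lantern wins 7–4.
Cedar vs Maru: 6 to 5, Cedar.
Cedar vs Basil: Cedar is ranked higher on 4+1+3 = 8 ballots, Basil on 3. Cedar wins 8–3.
Lantern vs Maru: Lantern preferred on 3+3 = 6 ballots; Lantern wins 6–5.
Lantern vs Basil: Lantern preferred on 4+3 = 7 ballots; Lantern wins 7–4.
Maru vs Basil: Maru preferred on 4+1+3 = 8 ballots; Maru wins 8–3.
Each restaurant drops at least one matchup (Harvest loses to Maru; Cedar loses to Harvest; Lantern loses to Harvest; Maru loses to Cedar; Basil loses to Harvest); the cycle Harvest > Cedar > Maru > Harvest rules out a Condorcet winner.

none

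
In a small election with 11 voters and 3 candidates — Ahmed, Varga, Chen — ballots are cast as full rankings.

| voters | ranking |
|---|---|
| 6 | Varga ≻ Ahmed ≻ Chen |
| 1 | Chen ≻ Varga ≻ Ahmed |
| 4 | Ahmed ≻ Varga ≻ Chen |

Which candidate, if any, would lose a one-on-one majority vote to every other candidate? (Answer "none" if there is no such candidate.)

Chen

Pairwise majorities:
Ahmed vs Varga: Varga wins 7–4.
Ahmed–Chen: Ahmed 10–1.
Varga vs Chen: Varga wins 10–1.
Chen loses to every other candidate — it is the Condorcet loser.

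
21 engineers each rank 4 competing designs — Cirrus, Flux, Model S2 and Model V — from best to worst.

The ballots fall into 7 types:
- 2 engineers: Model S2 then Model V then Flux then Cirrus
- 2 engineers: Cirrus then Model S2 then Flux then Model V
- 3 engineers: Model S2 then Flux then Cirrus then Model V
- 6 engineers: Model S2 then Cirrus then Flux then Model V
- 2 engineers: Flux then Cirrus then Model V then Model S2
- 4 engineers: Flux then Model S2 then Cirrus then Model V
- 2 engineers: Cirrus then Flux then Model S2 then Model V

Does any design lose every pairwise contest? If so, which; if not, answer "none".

Model V

Head-to-head results (21 engineers):
Cirrus vs Flux: Flux wins 11–10.
Cirrus vs Model S2: Model S2, 15–6.
Cirrus vs Model V: Cirrus preferred on 2+3+6+2+4+2 = 19 ballots; Cirrus wins 19–2.
Flux vs Model S2: Flux preferred on 2+4+2 = 8 ballots; Model S2 wins 13–8.
Flux vs Model V: Flux wins 19–2.
Model S2 vs Model V: Model S2, 19–2.
Model V is beaten in every head-to-head and is the Condorcet loser.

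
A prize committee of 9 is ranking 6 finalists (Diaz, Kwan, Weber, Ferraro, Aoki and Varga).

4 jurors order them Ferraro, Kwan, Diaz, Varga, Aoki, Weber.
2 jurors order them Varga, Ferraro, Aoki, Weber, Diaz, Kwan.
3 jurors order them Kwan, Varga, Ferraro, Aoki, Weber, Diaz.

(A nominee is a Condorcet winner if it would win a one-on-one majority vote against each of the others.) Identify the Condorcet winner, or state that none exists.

none

Pairwise majorities:
Diaz vs Kwan: Diaz preferred on 2 ballots; Kwan wins 7–2.
Diaz vs Weber: 4 for Diaz, 5 for Weber — Weber by 5–4.
Diaz vs Ferraro: Diaz preferred on 0 ballots; Ferraro wins 9–0.
Diaz vs Aoki: Diaz is ranked higher on 4 ballots, Aoki on 5. Aoki wins 5–4.
Diaz vs Varga: 4 for Diaz, 5 for Varga — Varga by 5–4.
Kwan vs Weber: 4+3 = 7 for Kwan, 2 for Weber — Kwan by 7–2.
Kwan vs Ferraro: 3 for Kwan, 6 for Ferraro — Ferraro by 6–3.
Kwan vs Aoki: 7 to 2, Kwan.
Kwan vs Varga: 7 to 2, Kwan.
Weber vs Ferraro: Weber preferred on 0 ballots; Ferraro wins 9–0.
Weber vs Aoki: 0 to 9, Aoki.
Weber vs Varga: 0 to 9, Varga.
Ferraro vs Aoki: Ferraro is ranked higher on 4+2+3 = 9 ballots, Aoki on 0. Ferraro wins 9–0.
Ferraro vs Varga: 4 for Ferraro, 5 for Varga — Varga by 5–4.
Aoki vs Varga: Aoki is ranked higher on 0 ballots, Varga on 9. Varga wins 9–0.
Every nominee loses at least once (Diaz loses to Kwan; Kwan loses to Ferraro; Weber loses to Kwan; Ferraro loses to Varga; Aoki loses to Kwan; Varga loses to Kwan). The majority relation contains the cycle Kwan → Varga → Ferraro → Kwan, so there is no Condorcet winner.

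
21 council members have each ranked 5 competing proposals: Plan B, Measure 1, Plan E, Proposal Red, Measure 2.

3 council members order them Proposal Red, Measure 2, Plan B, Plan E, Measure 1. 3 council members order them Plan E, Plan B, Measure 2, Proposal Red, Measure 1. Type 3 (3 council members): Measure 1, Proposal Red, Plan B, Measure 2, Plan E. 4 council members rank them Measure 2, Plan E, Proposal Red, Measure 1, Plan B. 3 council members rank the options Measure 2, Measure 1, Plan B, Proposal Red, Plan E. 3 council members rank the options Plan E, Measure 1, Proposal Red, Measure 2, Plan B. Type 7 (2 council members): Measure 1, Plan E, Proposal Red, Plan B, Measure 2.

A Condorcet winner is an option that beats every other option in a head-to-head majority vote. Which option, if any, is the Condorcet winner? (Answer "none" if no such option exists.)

none

Head-to-head results (21 council members):
Plan B vs Measure 1: 3+3 = 6 for Plan B, 15 for Measure 1 — Measure 1 by 15–6.
Plan B vs Plan E: Plan E wins 12–9.
Plan B vs Proposal Red: Plan B preferred on 3+3 = 6 ballots; Proposal Red wins 15–6.
Plan B–Measure 2: Measure 2 13–8.
Measure 1 vs Plan E: Measure 1 preferred on 3+3+2 = 8 ballots; Plan E wins 13–8.
Measure 1 vs Proposal Red: Measure 1, 11–10.
Measure 1 vs Measure 2: 3+3+2 = 8 for Measure 1, 13 for Measure 2 — Measure 2 by 13–8.
Plan E vs Proposal Red: 3+4+3+2 = 12 for Plan E, 9 for Proposal Red — Plan E by 12–9.
Plan E vs Measure 2: Measure 2 wins 13–8.
Proposal Red vs Measure 2: 11 to 10, Proposal Red.
Each option drops at least one matchup (Plan B loses to Measure 1; Measure 1 loses to Plan E; Plan E loses to Measure 2; Proposal Red loses to Measure 1; Measure 2 loses to Proposal Red); the cycle Measure 1 beats Proposal Red beats Measure 2 beats Measure 1 rules out a Condorcet winner.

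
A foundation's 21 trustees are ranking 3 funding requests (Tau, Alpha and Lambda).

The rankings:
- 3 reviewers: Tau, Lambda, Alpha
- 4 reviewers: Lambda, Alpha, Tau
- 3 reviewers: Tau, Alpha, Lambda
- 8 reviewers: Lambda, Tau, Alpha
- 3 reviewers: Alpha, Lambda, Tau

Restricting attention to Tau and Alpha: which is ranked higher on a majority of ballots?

Tau

Ballots ranking Tau above Alpha: 3 + 3 + 8 = 14.
Ballots ranking Alpha above Tau: 21 − 14 = 7.
Tau wins the head-to-head 14–7.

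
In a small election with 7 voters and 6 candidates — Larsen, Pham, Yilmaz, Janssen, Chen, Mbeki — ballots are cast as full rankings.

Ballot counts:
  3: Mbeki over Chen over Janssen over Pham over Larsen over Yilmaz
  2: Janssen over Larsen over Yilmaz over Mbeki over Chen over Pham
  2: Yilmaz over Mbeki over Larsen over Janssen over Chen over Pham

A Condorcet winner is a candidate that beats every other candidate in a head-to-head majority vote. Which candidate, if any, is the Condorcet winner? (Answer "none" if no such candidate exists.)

Check each pair by majority over 7 ballots:
Larsen vs Pham: Larsen preferred on 2+2 = 4 ballots; Larsen wins 4–3.
Larsen vs Yilmaz: Larsen preferred on 3+2 = 5 ballots; Larsen wins 5–2.
Larsen vs Janssen: Larsen preferred on 2 ballots; Janssen wins 5–2.
Larsen vs Chen: Larsen preferred on 2+2 = 4 ballots; Larsen wins 4–3.
Larsen vs Mbeki: 2 to 5, Mbeki.
Pham vs Yilmaz: 3 to 4, Yilmaz.
Pham vs Janssen: Janssen wins 7–0.
Pham vs Chen: Chen wins 7–0.
Pham vs Mbeki: 0 for Pham, 7 for Mbeki — Mbeki by 7–0.
Yilmaz vs Janssen: 2 to 5, Janssen.
Yilmaz vs Chen: Yilmaz is ranked higher on 2+2 = 4 ballots, Chen on 3. Yilmaz wins 4–3.
Yilmaz–Mbeki: Yilmaz 4–3.
Janssen vs Chen: 4 to 3, Janssen.
Janssen vs Mbeki: Mbeki, 5–2.
Chen vs Mbeki: Mbeki wins 7–0.
Every candidate loses at least once (Larsen loses to Janssen; Pham loses to Larsen; Yilmaz loses to Larsen; Janssen loses to Mbeki; Chen loses to Larsen; Mbeki loses to Yilmaz). The majority relation contains the cycle Larsen → Yilmaz → Mbeki → Larsen, so there is no Condorcet winner.

none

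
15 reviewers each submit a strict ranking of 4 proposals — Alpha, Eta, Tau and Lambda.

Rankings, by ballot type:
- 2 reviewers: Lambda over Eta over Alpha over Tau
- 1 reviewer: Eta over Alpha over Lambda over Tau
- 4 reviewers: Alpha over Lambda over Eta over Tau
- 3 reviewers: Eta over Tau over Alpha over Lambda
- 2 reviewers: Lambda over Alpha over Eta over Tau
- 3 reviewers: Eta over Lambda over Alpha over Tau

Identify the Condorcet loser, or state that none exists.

Tau

Head-to-head results (15 reviewers):
Alpha vs Eta: Eta wins 9–6.
Alpha vs Tau: Alpha wins 12–3.
Alpha vs Lambda: Alpha preferred on 1+4+3 = 8 ballots; Alpha wins 8–7.
Eta vs Tau: Eta preferred on 2+1+4+3+2+3 = 15 ballots; Eta wins 15–0.
Eta–Lambda: Lambda 8–7.
Tau–Lambda: Lambda 12–3.
Tau is beaten in every head-to-head and is the Condorcet loser.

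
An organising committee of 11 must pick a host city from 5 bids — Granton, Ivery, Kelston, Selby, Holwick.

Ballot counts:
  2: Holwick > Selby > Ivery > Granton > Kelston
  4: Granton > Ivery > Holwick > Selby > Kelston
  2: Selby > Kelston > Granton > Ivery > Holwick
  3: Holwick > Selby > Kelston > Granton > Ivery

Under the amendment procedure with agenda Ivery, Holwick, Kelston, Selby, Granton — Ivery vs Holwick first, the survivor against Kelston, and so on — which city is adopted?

Selby

Round 1: Ivery vs Holwick — 6–5, Ivery advances.
Round 2: Ivery vs Kelston — 6–5, Ivery advances.
Round 3: Ivery vs Selby — 4–7, Selby advances.
Round 4: Selby vs Granton — 7–4, Selby advances.
The agenda winner is Selby.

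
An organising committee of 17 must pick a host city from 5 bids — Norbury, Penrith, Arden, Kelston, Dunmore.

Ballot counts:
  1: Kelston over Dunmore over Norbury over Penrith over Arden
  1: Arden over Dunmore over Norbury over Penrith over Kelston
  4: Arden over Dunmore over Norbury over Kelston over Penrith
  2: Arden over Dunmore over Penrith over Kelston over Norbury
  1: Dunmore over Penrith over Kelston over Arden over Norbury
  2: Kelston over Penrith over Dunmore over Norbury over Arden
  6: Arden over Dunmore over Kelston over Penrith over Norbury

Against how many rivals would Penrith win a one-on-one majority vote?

Penrith against each rival (17 organisers):
Penrith vs Norbury: 11 to 6, Penrith.
Penrith vs Arden: 4 to 13, Arden.
Penrith–Kelston: Kelston 13–4.
Penrith vs Dunmore: Dunmore wins 15–2.
Penrith beats Norbury; loses to Arden, Kelston, Dunmore — 1 pairwise win.

1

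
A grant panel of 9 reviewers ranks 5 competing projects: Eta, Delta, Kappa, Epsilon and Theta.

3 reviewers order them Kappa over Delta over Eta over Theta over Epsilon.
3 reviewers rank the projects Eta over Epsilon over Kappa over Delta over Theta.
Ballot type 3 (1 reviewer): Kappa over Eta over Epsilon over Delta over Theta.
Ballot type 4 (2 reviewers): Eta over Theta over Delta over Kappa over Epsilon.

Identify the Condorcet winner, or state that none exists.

Check each pair by majority over 9 ballots:
Eta vs Delta: Eta is ranked higher on 3+1+2 = 6 ballots, Delta on 3. Eta wins 6–3.
Eta vs Kappa: Eta is ranked higher on 3+2 = 5 ballots, Kappa on 4. Eta wins 5–4.
Eta vs Epsilon: 3+3+1+2 = 9 for Eta, 0 for Epsilon — Eta by 9–0.
Eta vs Theta: 3+3+1+2 = 9 for Eta, 0 for Theta — Eta by 9–0.
Delta vs Kappa: 2 to 7, Kappa.
Delta vs Epsilon: 3+2 = 5 for Delta, 4 for Epsilon — Delta by 5–4.
Delta vs Theta: 3+3+1 = 7 for Delta, 2 for Theta — Delta by 7–2.
Kappa vs Epsilon: 3+1+2 = 6 for Kappa, 3 for Epsilon — Kappa by 6–3.
Kappa vs Theta: Kappa preferred on 3+3+1 = 7 ballots; Kappa wins 7–2.
Epsilon vs Theta: 4 to 5, Theta.
Eta wins every pairwise contest, so Eta is the Condorcet winner.

Eta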